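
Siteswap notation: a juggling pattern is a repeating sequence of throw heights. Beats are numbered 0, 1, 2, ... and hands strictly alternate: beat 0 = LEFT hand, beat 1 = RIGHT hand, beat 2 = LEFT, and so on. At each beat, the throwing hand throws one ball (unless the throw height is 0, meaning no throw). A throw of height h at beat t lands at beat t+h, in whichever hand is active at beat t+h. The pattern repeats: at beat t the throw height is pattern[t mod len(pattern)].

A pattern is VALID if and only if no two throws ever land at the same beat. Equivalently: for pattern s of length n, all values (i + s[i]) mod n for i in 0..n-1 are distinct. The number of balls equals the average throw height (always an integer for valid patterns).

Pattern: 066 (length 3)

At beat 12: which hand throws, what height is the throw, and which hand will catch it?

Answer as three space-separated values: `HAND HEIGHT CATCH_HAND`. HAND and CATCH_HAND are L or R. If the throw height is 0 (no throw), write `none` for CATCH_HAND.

Beat 12: 12 mod 2 = 0, so hand = L
Throw height = pattern[12 mod 3] = pattern[0] = 0

Answer: L 0 none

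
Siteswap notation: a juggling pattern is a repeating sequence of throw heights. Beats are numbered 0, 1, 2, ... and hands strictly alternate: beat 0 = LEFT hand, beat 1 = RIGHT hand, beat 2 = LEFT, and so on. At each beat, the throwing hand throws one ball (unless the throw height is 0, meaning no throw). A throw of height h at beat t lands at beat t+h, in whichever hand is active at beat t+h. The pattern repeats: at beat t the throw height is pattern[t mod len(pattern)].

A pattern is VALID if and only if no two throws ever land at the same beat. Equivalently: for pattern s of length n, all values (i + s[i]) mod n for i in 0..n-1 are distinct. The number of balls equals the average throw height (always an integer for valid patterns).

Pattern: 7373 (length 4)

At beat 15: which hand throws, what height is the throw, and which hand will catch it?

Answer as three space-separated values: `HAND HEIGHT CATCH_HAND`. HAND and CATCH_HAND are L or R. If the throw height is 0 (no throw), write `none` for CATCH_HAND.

Beat 15: 15 mod 2 = 1, so hand = R
Throw height = pattern[15 mod 4] = pattern[3] = 3
Lands at beat 15+3=18, 18 mod 2 = 0, so catch hand = L

Answer: R 3 L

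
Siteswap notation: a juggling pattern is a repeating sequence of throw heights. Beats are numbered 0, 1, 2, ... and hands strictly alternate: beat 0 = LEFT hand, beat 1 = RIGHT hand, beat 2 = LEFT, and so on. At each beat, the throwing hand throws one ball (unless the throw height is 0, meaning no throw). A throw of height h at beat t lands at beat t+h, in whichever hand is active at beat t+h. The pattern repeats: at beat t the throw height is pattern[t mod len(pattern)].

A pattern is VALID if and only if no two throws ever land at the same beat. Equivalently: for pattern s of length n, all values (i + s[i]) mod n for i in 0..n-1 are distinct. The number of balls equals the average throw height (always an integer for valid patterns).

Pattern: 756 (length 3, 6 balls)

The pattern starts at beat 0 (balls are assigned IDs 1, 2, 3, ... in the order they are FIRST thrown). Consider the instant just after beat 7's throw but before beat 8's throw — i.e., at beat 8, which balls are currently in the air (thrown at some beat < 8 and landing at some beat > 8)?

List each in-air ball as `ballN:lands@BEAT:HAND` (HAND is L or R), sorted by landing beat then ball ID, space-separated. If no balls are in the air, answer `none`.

Answer: ball5:lands@9:R ball4:lands@10:L ball6:lands@11:R ball1:lands@12:L ball2:lands@13:R

Derivation:
Beat 0 (L): throw ball1 h=7 -> lands@7:R; in-air after throw: [b1@7:R]
Beat 1 (R): throw ball2 h=5 -> lands@6:L; in-air after throw: [b2@6:L b1@7:R]
Beat 2 (L): throw ball3 h=6 -> lands@8:L; in-air after throw: [b2@6:L b1@7:R b3@8:L]
Beat 3 (R): throw ball4 h=7 -> lands@10:L; in-air after throw: [b2@6:L b1@7:R b3@8:L b4@10:L]
Beat 4 (L): throw ball5 h=5 -> lands@9:R; in-air after throw: [b2@6:L b1@7:R b3@8:L b5@9:R b4@10:L]
Beat 5 (R): throw ball6 h=6 -> lands@11:R; in-air after throw: [b2@6:L b1@7:R b3@8:L b5@9:R b4@10:L b6@11:R]
Beat 6 (L): throw ball2 h=7 -> lands@13:R; in-air after throw: [b1@7:R b3@8:L b5@9:R b4@10:L b6@11:R b2@13:R]
Beat 7 (R): throw ball1 h=5 -> lands@12:L; in-air after throw: [b3@8:L b5@9:R b4@10:L b6@11:R b1@12:L b2@13:R]
Beat 8 (L): throw ball3 h=6 -> lands@14:L; in-air after throw: [b5@9:R b4@10:L b6@11:R b1@12:L b2@13:R b3@14:L]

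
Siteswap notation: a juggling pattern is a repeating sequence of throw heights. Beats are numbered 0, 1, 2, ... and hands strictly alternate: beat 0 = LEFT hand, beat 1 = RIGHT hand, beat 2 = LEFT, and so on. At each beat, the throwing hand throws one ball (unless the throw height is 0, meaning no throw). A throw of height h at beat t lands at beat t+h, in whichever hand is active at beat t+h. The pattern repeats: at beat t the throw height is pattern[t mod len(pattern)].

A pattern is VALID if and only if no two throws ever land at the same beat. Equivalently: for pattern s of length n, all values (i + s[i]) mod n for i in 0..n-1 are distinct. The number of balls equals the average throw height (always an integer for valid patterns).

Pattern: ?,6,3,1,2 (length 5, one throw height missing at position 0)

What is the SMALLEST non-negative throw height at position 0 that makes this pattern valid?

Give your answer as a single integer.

i=0: s[i]=? (unknown)
i=1: (1 + 6) mod 5 = 2
i=2: (2 + 3) mod 5 = 0
i=3: (3 + 1) mod 5 = 4
i=4: (4 + 2) mod 5 = 1
Known residues: [0, 1, 2, 4]; need a permutation of 0..4, so missing residue r = 3
Need (0 + s) mod 5 = 3; smallest s = (3 - 0) mod 5 = 3

Answer: 3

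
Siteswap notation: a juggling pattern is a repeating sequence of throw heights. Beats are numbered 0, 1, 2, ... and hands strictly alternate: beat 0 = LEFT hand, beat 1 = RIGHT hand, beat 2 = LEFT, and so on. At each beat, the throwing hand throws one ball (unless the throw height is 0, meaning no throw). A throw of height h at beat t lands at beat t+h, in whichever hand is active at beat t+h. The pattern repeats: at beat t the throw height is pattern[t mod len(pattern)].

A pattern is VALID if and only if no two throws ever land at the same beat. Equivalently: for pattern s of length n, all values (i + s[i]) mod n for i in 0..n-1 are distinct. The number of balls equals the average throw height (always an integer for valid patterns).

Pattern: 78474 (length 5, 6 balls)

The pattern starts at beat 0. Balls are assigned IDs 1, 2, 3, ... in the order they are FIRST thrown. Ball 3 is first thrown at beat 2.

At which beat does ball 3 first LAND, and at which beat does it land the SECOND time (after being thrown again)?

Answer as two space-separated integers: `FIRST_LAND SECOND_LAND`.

Answer: 6 14

Derivation:
Beat 0 (L): throw ball1 h=7 -> lands@7:R; in-air after throw: [b1@7:R]
Beat 1 (R): throw ball2 h=8 -> lands@9:R; in-air after throw: [b1@7:R b2@9:R]
Beat 2 (L): throw ball3 h=4 -> lands@6:L; in-air after throw: [b3@6:L b1@7:R b2@9:R]
Beat 3 (R): throw ball4 h=7 -> lands@10:L; in-air after throw: [b3@6:L b1@7:R b2@9:R b4@10:L]
Beat 4 (L): throw ball5 h=4 -> lands@8:L; in-air after throw: [b3@6:L b1@7:R b5@8:L b2@9:R b4@10:L]
Beat 5 (R): throw ball6 h=7 -> lands@12:L; in-air after throw: [b3@6:L b1@7:R b5@8:L b2@9:R b4@10:L b6@12:L]
Beat 6 (L): throw ball3 h=8 -> lands@14:L; in-air after throw: [b1@7:R b5@8:L b2@9:R b4@10:L b6@12:L b3@14:L]
Beat 7 (R): throw ball1 h=4 -> lands@11:R; in-air after throw: [b5@8:L b2@9:R b4@10:L b1@11:R b6@12:L b3@14:L]
Beat 8 (L): throw ball5 h=7 -> lands@15:R; in-air after throw: [b2@9:R b4@10:L b1@11:R b6@12:L b3@14:L b5@15:R]
Beat 9 (R): throw ball2 h=4 -> lands@13:R; in-air after throw: [b4@10:L b1@11:R b6@12:L b2@13:R b3@14:L b5@15:R]
Beat 10 (L): throw ball4 h=7 -> lands@17:R; in-air after throw: [b1@11:R b6@12:L b2@13:R b3@14:L b5@15:R b4@17:R]
Beat 11 (R): throw ball1 h=8 -> lands@19:R; in-air after throw: [b6@12:L b2@13:R b3@14:L b5@15:R b4@17:R b1@19:R]
Beat 12 (L): throw ball6 h=4 -> lands@16:L; in-air after throw: [b2@13:R b3@14:L b5@15:R b6@16:L b4@17:R b1@19:R]
Beat 13 (R): throw ball2 h=7 -> lands@20:L; in-air after throw: [b3@14:L b5@15:R b6@16:L b4@17:R b1@19:R b2@20:L]
Beat 14 (L): throw ball3 h=4 -> lands@18:L; in-air after throw: [b5@15:R b6@16:L b4@17:R b3@18:L b1@19:R b2@20:L]
Ball 3: thrown@2 h=4 -> first land @6; rethrown@6 h=8 -> second land @14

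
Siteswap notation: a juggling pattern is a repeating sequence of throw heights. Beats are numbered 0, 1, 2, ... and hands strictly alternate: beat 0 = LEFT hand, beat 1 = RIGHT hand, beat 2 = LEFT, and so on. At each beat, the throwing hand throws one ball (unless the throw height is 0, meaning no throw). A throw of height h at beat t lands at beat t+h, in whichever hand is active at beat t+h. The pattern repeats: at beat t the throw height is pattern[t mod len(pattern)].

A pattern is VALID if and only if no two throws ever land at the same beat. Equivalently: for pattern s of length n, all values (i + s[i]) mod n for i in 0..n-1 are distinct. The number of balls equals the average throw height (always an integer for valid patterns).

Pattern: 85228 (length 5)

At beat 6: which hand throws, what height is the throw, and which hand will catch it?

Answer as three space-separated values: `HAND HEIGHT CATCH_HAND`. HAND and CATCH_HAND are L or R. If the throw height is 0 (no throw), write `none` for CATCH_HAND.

Answer: L 5 R

Derivation:
Beat 6: 6 mod 2 = 0, so hand = L
Throw height = pattern[6 mod 5] = pattern[1] = 5
Lands at beat 6+5=11, 11 mod 2 = 1, so catch hand = R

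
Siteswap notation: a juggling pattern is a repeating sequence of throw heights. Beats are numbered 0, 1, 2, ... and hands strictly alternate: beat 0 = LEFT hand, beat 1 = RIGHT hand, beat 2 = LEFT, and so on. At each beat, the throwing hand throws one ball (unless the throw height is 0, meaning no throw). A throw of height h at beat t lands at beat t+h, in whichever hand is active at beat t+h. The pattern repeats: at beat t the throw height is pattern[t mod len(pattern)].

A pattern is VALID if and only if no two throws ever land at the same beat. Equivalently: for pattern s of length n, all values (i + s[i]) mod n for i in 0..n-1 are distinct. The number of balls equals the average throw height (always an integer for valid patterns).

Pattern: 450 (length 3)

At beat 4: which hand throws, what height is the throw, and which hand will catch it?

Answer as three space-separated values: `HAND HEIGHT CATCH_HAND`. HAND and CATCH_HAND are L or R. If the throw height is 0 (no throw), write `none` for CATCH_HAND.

Beat 4: 4 mod 2 = 0, so hand = L
Throw height = pattern[4 mod 3] = pattern[1] = 5
Lands at beat 4+5=9, 9 mod 2 = 1, so catch hand = R

Answer: L 5 R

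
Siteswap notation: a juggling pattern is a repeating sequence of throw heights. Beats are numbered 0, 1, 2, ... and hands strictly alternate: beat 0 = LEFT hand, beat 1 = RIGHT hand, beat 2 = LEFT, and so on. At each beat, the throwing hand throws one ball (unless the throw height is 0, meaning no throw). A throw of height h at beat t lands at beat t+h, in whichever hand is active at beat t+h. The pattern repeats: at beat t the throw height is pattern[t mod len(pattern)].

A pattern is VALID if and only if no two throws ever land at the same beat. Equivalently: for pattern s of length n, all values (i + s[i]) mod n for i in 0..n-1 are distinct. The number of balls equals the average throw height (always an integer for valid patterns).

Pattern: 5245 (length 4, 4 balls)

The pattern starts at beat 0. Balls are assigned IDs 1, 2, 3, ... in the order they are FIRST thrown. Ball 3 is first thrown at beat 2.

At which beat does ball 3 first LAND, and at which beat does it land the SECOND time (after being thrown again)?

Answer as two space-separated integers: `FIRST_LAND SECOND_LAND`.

Beat 0 (L): throw ball1 h=5 -> lands@5:R; in-air after throw: [b1@5:R]
Beat 1 (R): throw ball2 h=2 -> lands@3:R; in-air after throw: [b2@3:R b1@5:R]
Beat 2 (L): throw ball3 h=4 -> lands@6:L; in-air after throw: [b2@3:R b1@5:R b3@6:L]
Beat 3 (R): throw ball2 h=5 -> lands@8:L; in-air after throw: [b1@5:R b3@6:L b2@8:L]
Beat 4 (L): throw ball4 h=5 -> lands@9:R; in-air after throw: [b1@5:R b3@6:L b2@8:L b4@9:R]
Beat 5 (R): throw ball1 h=2 -> lands@7:R; in-air after throw: [b3@6:L b1@7:R b2@8:L b4@9:R]
Beat 6 (L): throw ball3 h=4 -> lands@10:L; in-air after throw: [b1@7:R b2@8:L b4@9:R b3@10:L]
Beat 7 (R): throw ball1 h=5 -> lands@12:L; in-air after throw: [b2@8:L b4@9:R b3@10:L b1@12:L]
Beat 8 (L): throw ball2 h=5 -> lands@13:R; in-air after throw: [b4@9:R b3@10:L b1@12:L b2@13:R]
Beat 9 (R): throw ball4 h=2 -> lands@11:R; in-air after throw: [b3@10:L b4@11:R b1@12:L b2@13:R]
Beat 10 (L): throw ball3 h=4 -> lands@14:L; in-air after throw: [b4@11:R b1@12:L b2@13:R b3@14:L]
Ball 3: thrown@2 h=4 -> first land @6; rethrown@6 h=4 -> second land @10

Answer: 6 10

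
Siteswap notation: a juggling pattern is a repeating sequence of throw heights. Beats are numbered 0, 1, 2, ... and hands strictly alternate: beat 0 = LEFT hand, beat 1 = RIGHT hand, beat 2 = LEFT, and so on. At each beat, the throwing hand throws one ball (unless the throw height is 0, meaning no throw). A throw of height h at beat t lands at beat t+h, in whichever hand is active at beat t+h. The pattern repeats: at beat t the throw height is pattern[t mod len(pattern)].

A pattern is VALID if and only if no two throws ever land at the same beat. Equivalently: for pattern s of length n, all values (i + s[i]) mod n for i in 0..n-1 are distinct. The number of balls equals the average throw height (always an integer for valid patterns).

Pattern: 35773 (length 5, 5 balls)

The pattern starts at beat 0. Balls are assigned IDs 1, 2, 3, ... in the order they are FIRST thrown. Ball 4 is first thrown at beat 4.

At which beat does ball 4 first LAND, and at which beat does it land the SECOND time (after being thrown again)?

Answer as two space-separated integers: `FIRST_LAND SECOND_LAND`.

Answer: 7 14

Derivation:
Beat 0 (L): throw ball1 h=3 -> lands@3:R; in-air after throw: [b1@3:R]
Beat 1 (R): throw ball2 h=5 -> lands@6:L; in-air after throw: [b1@3:R b2@6:L]
Beat 2 (L): throw ball3 h=7 -> lands@9:R; in-air after throw: [b1@3:R b2@6:L b3@9:R]
Beat 3 (R): throw ball1 h=7 -> lands@10:L; in-air after throw: [b2@6:L b3@9:R b1@10:L]
Beat 4 (L): throw ball4 h=3 -> lands@7:R; in-air after throw: [b2@6:L b4@7:R b3@9:R b1@10:L]
Beat 5 (R): throw ball5 h=3 -> lands@8:L; in-air after throw: [b2@6:L b4@7:R b5@8:L b3@9:R b1@10:L]
Beat 6 (L): throw ball2 h=5 -> lands@11:R; in-air after throw: [b4@7:R b5@8:L b3@9:R b1@10:L b2@11:R]
Beat 7 (R): throw ball4 h=7 -> lands@14:L; in-air after throw: [b5@8:L b3@9:R b1@10:L b2@11:R b4@14:L]
Beat 8 (L): throw ball5 h=7 -> lands@15:R; in-air after throw: [b3@9:R b1@10:L b2@11:R b4@14:L b5@15:R]
Beat 9 (R): throw ball3 h=3 -> lands@12:L; in-air after throw: [b1@10:L b2@11:R b3@12:L b4@14:L b5@15:R]
Beat 10 (L): throw ball1 h=3 -> lands@13:R; in-air after throw: [b2@11:R b3@12:L b1@13:R b4@14:L b5@15:R]
Beat 11 (R): throw ball2 h=5 -> lands@16:L; in-air after throw: [b3@12:L b1@13:R b4@14:L b5@15:R b2@16:L]
Beat 12 (L): throw ball3 h=7 -> lands@19:R; in-air after throw: [b1@13:R b4@14:L b5@15:R b2@16:L b3@19:R]
Beat 13 (R): throw ball1 h=7 -> lands@20:L; in-air after throw: [b4@14:L b5@15:R b2@16:L b3@19:R b1@20:L]
Ball 4: thrown@4 h=3 -> first land @7; rethrown@7 h=7 -> second land @14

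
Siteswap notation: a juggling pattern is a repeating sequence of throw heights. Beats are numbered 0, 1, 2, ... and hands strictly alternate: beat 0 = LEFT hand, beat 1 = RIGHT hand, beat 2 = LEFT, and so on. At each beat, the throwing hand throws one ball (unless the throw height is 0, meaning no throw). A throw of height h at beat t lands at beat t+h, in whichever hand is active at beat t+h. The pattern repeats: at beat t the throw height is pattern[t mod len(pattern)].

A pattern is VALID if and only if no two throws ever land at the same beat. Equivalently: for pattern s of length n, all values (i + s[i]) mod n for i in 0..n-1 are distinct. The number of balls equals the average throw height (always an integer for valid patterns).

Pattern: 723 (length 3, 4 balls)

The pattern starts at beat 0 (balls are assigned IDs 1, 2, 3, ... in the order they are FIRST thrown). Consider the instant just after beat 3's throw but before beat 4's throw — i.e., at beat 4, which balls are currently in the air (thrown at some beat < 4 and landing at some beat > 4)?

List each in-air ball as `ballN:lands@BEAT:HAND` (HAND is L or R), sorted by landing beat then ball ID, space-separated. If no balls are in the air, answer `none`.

Answer: ball3:lands@5:R ball1:lands@7:R ball2:lands@10:L

Derivation:
Beat 0 (L): throw ball1 h=7 -> lands@7:R; in-air after throw: [b1@7:R]
Beat 1 (R): throw ball2 h=2 -> lands@3:R; in-air after throw: [b2@3:R b1@7:R]
Beat 2 (L): throw ball3 h=3 -> lands@5:R; in-air after throw: [b2@3:R b3@5:R b1@7:R]
Beat 3 (R): throw ball2 h=7 -> lands@10:L; in-air after throw: [b3@5:R b1@7:R b2@10:L]
Beat 4 (L): throw ball4 h=2 -> lands@6:L; in-air after throw: [b3@5:R b4@6:L b1@7:R b2@10:L]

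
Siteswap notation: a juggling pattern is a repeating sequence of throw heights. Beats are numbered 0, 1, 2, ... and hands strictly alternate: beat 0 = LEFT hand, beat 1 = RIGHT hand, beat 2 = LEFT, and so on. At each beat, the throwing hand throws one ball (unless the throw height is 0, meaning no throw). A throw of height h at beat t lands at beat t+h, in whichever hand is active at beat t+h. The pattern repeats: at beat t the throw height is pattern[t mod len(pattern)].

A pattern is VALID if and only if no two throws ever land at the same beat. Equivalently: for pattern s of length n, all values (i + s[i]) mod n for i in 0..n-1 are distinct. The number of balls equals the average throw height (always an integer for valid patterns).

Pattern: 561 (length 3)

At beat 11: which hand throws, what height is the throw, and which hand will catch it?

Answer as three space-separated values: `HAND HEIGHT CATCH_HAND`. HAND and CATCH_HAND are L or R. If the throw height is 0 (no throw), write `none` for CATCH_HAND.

Answer: R 1 L

Derivation:
Beat 11: 11 mod 2 = 1, so hand = R
Throw height = pattern[11 mod 3] = pattern[2] = 1
Lands at beat 11+1=12, 12 mod 2 = 0, so catch hand = L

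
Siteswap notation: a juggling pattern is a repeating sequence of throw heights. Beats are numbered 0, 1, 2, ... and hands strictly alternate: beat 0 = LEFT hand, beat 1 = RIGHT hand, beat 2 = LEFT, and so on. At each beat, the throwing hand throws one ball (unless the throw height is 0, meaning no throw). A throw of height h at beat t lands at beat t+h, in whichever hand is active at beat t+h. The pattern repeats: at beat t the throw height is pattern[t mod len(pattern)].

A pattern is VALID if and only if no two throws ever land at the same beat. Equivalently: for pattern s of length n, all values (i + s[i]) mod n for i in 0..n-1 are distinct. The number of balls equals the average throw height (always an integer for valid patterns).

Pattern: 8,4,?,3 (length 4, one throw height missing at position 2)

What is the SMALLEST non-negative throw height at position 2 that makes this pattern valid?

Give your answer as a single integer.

i=0: (0 + 8) mod 4 = 0
i=1: (1 + 4) mod 4 = 1
i=2: s[i]=? (unknown)
i=3: (3 + 3) mod 4 = 2
Known residues: [0, 1, 2]; need a permutation of 0..3, so missing residue r = 3
Need (2 + s) mod 4 = 3; smallest s = (3 - 2) mod 4 = 1

Answer: 1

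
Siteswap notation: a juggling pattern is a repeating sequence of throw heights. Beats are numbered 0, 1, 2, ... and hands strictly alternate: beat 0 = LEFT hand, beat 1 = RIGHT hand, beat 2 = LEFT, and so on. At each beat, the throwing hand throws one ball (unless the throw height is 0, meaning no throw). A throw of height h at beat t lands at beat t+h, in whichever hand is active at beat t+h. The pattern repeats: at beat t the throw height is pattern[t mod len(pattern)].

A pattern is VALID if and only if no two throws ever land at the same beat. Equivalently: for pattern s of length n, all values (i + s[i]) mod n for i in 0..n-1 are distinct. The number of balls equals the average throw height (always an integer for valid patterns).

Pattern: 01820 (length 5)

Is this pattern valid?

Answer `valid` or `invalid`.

i=0: (i + s[i]) mod n = (0 + 0) mod 5 = 0
i=1: (i + s[i]) mod n = (1 + 1) mod 5 = 2
i=2: (i + s[i]) mod n = (2 + 8) mod 5 = 0
i=3: (i + s[i]) mod n = (3 + 2) mod 5 = 0
i=4: (i + s[i]) mod n = (4 + 0) mod 5 = 4
Residues: [0, 2, 0, 0, 4], distinct: False

Answer: invalid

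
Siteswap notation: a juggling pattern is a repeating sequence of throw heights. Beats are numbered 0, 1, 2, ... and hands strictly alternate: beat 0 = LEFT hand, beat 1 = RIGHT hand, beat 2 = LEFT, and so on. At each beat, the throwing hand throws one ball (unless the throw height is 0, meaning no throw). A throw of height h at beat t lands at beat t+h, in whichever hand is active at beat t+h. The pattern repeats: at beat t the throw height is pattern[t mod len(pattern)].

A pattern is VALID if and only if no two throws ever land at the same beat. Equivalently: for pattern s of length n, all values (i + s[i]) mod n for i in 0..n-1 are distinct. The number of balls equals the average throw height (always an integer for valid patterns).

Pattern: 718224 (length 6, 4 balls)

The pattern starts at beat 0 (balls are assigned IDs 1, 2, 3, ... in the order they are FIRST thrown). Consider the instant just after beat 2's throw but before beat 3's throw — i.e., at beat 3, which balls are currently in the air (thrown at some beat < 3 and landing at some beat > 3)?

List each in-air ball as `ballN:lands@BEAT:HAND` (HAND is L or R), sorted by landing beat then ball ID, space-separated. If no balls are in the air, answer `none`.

Beat 0 (L): throw ball1 h=7 -> lands@7:R; in-air after throw: [b1@7:R]
Beat 1 (R): throw ball2 h=1 -> lands@2:L; in-air after throw: [b2@2:L b1@7:R]
Beat 2 (L): throw ball2 h=8 -> lands@10:L; in-air after throw: [b1@7:R b2@10:L]
Beat 3 (R): throw ball3 h=2 -> lands@5:R; in-air after throw: [b3@5:R b1@7:R b2@10:L]

Answer: ball1:lands@7:R ball2:lands@10:L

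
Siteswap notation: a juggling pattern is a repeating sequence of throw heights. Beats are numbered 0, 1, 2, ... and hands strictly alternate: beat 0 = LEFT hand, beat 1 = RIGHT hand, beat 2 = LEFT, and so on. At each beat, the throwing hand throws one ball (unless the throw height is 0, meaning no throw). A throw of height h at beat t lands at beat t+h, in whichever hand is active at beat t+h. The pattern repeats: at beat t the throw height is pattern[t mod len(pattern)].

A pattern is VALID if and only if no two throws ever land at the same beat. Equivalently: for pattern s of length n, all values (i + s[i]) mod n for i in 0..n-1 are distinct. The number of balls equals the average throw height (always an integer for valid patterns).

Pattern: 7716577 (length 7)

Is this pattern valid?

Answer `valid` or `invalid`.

i=0: (i + s[i]) mod n = (0 + 7) mod 7 = 0
i=1: (i + s[i]) mod n = (1 + 7) mod 7 = 1
i=2: (i + s[i]) mod n = (2 + 1) mod 7 = 3
i=3: (i + s[i]) mod n = (3 + 6) mod 7 = 2
i=4: (i + s[i]) mod n = (4 + 5) mod 7 = 2
i=5: (i + s[i]) mod n = (5 + 7) mod 7 = 5
i=6: (i + s[i]) mod n = (6 + 7) mod 7 = 6
Residues: [0, 1, 3, 2, 2, 5, 6], distinct: False

Answer: invalid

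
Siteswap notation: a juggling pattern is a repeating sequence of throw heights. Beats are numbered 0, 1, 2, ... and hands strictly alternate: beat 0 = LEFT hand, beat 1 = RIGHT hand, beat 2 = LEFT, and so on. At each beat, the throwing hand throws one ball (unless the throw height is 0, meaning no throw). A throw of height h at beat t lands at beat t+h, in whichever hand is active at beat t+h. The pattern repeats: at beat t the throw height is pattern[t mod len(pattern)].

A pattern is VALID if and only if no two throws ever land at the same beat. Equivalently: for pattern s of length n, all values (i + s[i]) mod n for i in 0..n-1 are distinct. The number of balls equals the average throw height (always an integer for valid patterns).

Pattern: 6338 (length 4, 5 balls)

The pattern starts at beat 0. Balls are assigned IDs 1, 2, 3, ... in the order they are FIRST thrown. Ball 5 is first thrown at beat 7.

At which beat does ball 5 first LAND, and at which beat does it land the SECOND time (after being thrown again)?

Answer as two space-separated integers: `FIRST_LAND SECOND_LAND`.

Beat 0 (L): throw ball1 h=6 -> lands@6:L; in-air after throw: [b1@6:L]
Beat 1 (R): throw ball2 h=3 -> lands@4:L; in-air after throw: [b2@4:L b1@6:L]
Beat 2 (L): throw ball3 h=3 -> lands@5:R; in-air after throw: [b2@4:L b3@5:R b1@6:L]
Beat 3 (R): throw ball4 h=8 -> lands@11:R; in-air after throw: [b2@4:L b3@5:R b1@6:L b4@11:R]
Beat 4 (L): throw ball2 h=6 -> lands@10:L; in-air after throw: [b3@5:R b1@6:L b2@10:L b4@11:R]
Beat 5 (R): throw ball3 h=3 -> lands@8:L; in-air after throw: [b1@6:L b3@8:L b2@10:L b4@11:R]
Beat 6 (L): throw ball1 h=3 -> lands@9:R; in-air after throw: [b3@8:L b1@9:R b2@10:L b4@11:R]
Beat 7 (R): throw ball5 h=8 -> lands@15:R; in-air after throw: [b3@8:L b1@9:R b2@10:L b4@11:R b5@15:R]
Beat 8 (L): throw ball3 h=6 -> lands@14:L; in-air after throw: [b1@9:R b2@10:L b4@11:R b3@14:L b5@15:R]
Beat 9 (R): throw ball1 h=3 -> lands@12:L; in-air after throw: [b2@10:L b4@11:R b1@12:L b3@14:L b5@15:R]
Beat 10 (L): throw ball2 h=3 -> lands@13:R; in-air after throw: [b4@11:R b1@12:L b2@13:R b3@14:L b5@15:R]
Beat 11 (R): throw ball4 h=8 -> lands@19:R; in-air after throw: [b1@12:L b2@13:R b3@14:L b5@15:R b4@19:R]
Beat 12 (L): throw ball1 h=6 -> lands@18:L; in-air after throw: [b2@13:R b3@14:L b5@15:R b1@18:L b4@19:R]
Beat 13 (R): throw ball2 h=3 -> lands@16:L; in-air after throw: [b3@14:L b5@15:R b2@16:L b1@18:L b4@19:R]
Beat 14 (L): throw ball3 h=3 -> lands@17:R; in-air after throw: [b5@15:R b2@16:L b3@17:R b1@18:L b4@19:R]
Beat 15 (R): throw ball5 h=8 -> lands@23:R; in-air after throw: [b2@16:L b3@17:R b1@18:L b4@19:R b5@23:R]
Beat 16 (L): throw ball2 h=6 -> lands@22:L; in-air after throw: [b3@17:R b1@18:L b4@19:R b2@22:L b5@23:R]
Beat 17 (R): throw ball3 h=3 -> lands@20:L; in-air after throw: [b1@18:L b4@19:R b3@20:L b2@22:L b5@23:R]
Beat 18 (L): throw ball1 h=3 -> lands@21:R; in-air after throw: [b4@19:R b3@20:L b1@21:R b2@22:L b5@23:R]
Beat 19 (R): throw ball4 h=8 -> lands@27:R; in-air after throw: [b3@20:L b1@21:R b2@22:L b5@23:R b4@27:R]
Beat 20 (L): throw ball3 h=6 -> lands@26:L; in-air after throw: [b1@21:R b2@22:L b5@23:R b3@26:L b4@27:R]
Beat 21 (R): throw ball1 h=3 -> lands@24:L; in-air after throw: [b2@22:L b5@23:R b1@24:L b3@26:L b4@27:R]
Beat 22 (L): throw ball2 h=3 -> lands@25:R; in-air after throw: [b5@23:R b1@24:L b2@25:R b3@26:L b4@27:R]
Beat 23 (R): throw ball5 h=8 -> lands@31:R; in-air after throw: [b1@24:L b2@25:R b3@26:L b4@27:R b5@31:R]
Ball 5: thrown@7 h=8 -> first land @15; rethrown@15 h=8 -> second land @23

Answer: 15 23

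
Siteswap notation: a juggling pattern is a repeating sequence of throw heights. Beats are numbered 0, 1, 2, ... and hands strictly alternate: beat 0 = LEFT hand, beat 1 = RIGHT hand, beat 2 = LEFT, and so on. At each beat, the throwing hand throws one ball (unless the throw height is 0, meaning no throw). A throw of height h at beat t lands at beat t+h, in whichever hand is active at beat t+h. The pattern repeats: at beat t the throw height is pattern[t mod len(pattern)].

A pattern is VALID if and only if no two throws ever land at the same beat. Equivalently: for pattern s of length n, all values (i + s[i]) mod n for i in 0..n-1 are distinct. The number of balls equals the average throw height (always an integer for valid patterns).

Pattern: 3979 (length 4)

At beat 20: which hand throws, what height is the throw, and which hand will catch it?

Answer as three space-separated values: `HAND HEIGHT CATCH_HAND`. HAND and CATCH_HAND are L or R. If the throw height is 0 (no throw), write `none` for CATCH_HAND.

Beat 20: 20 mod 2 = 0, so hand = L
Throw height = pattern[20 mod 4] = pattern[0] = 3
Lands at beat 20+3=23, 23 mod 2 = 1, so catch hand = R

Answer: L 3 R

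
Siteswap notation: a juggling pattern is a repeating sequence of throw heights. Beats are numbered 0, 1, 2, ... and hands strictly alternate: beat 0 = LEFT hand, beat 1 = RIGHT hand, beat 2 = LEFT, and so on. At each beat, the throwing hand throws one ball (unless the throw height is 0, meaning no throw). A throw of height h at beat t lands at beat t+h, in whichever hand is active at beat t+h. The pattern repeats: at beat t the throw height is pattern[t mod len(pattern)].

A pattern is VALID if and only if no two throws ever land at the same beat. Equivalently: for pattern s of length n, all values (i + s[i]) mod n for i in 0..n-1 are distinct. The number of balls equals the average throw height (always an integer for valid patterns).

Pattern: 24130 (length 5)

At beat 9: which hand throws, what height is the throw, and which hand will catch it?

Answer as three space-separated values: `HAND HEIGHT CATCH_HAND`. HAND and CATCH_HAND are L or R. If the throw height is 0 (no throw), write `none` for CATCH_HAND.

Answer: R 0 none

Derivation:
Beat 9: 9 mod 2 = 1, so hand = R
Throw height = pattern[9 mod 5] = pattern[4] = 0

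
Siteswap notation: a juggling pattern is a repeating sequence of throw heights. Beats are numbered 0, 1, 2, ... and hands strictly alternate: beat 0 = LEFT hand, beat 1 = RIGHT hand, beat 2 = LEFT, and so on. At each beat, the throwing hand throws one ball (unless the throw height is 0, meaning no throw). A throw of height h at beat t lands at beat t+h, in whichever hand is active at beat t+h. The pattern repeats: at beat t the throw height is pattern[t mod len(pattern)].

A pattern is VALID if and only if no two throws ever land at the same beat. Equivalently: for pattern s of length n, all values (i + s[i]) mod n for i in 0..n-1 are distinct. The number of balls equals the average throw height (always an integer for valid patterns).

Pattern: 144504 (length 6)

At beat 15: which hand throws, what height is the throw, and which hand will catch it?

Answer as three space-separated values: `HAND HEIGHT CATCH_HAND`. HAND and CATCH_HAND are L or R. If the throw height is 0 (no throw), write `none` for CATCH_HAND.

Answer: R 5 L

Derivation:
Beat 15: 15 mod 2 = 1, so hand = R
Throw height = pattern[15 mod 6] = pattern[3] = 5
Lands at beat 15+5=20, 20 mod 2 = 0, so catch hand = L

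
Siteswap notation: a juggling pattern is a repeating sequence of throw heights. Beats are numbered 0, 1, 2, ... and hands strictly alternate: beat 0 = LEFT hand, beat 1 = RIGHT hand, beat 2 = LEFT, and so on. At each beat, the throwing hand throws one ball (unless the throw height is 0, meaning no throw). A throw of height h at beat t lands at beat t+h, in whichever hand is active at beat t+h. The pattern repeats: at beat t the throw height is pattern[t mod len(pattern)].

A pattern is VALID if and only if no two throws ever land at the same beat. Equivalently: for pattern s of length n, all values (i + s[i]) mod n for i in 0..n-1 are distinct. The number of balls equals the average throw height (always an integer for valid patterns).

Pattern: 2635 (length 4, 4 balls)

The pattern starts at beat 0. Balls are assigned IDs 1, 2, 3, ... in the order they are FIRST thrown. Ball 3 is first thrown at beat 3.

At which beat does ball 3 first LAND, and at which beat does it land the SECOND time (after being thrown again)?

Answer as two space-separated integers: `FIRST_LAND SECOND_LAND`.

Answer: 8 10

Derivation:
Beat 0 (L): throw ball1 h=2 -> lands@2:L; in-air after throw: [b1@2:L]
Beat 1 (R): throw ball2 h=6 -> lands@7:R; in-air after throw: [b1@2:L b2@7:R]
Beat 2 (L): throw ball1 h=3 -> lands@5:R; in-air after throw: [b1@5:R b2@7:R]
Beat 3 (R): throw ball3 h=5 -> lands@8:L; in-air after throw: [b1@5:R b2@7:R b3@8:L]
Beat 4 (L): throw ball4 h=2 -> lands@6:L; in-air after throw: [b1@5:R b4@6:L b2@7:R b3@8:L]
Beat 5 (R): throw ball1 h=6 -> lands@11:R; in-air after throw: [b4@6:L b2@7:R b3@8:L b1@11:R]
Beat 6 (L): throw ball4 h=3 -> lands@9:R; in-air after throw: [b2@7:R b3@8:L b4@9:R b1@11:R]
Beat 7 (R): throw ball2 h=5 -> lands@12:L; in-air after throw: [b3@8:L b4@9:R b1@11:R b2@12:L]
Beat 8 (L): throw ball3 h=2 -> lands@10:L; in-air after throw: [b4@9:R b3@10:L b1@11:R b2@12:L]
Beat 9 (R): throw ball4 h=6 -> lands@15:R; in-air after throw: [b3@10:L b1@11:R b2@12:L b4@15:R]
Beat 10 (L): throw ball3 h=3 -> lands@13:R; in-air after throw: [b1@11:R b2@12:L b3@13:R b4@15:R]
Ball 3: thrown@3 h=5 -> first land @8; rethrown@8 h=2 -> second land @10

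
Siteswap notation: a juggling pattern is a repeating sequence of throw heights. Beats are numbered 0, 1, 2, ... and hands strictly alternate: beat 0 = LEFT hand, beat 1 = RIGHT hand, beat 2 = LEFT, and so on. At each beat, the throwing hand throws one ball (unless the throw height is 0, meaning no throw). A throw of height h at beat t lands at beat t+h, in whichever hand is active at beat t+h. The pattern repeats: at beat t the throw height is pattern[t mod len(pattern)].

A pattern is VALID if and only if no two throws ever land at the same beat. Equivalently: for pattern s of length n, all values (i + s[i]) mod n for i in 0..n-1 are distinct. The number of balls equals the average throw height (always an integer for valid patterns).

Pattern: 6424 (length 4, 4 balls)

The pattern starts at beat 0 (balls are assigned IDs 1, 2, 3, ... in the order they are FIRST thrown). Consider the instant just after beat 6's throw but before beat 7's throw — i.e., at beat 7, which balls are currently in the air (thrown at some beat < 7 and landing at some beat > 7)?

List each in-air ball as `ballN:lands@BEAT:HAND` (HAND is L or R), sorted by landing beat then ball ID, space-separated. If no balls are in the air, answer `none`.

Beat 0 (L): throw ball1 h=6 -> lands@6:L; in-air after throw: [b1@6:L]
Beat 1 (R): throw ball2 h=4 -> lands@5:R; in-air after throw: [b2@5:R b1@6:L]
Beat 2 (L): throw ball3 h=2 -> lands@4:L; in-air after throw: [b3@4:L b2@5:R b1@6:L]
Beat 3 (R): throw ball4 h=4 -> lands@7:R; in-air after throw: [b3@4:L b2@5:R b1@6:L b4@7:R]
Beat 4 (L): throw ball3 h=6 -> lands@10:L; in-air after throw: [b2@5:R b1@6:L b4@7:R b3@10:L]
Beat 5 (R): throw ball2 h=4 -> lands@9:R; in-air after throw: [b1@6:L b4@7:R b2@9:R b3@10:L]
Beat 6 (L): throw ball1 h=2 -> lands@8:L; in-air after throw: [b4@7:R b1@8:L b2@9:R b3@10:L]
Beat 7 (R): throw ball4 h=4 -> lands@11:R; in-air after throw: [b1@8:L b2@9:R b3@10:L b4@11:R]

Answer: ball1:lands@8:L ball2:lands@9:R ball3:lands@10:L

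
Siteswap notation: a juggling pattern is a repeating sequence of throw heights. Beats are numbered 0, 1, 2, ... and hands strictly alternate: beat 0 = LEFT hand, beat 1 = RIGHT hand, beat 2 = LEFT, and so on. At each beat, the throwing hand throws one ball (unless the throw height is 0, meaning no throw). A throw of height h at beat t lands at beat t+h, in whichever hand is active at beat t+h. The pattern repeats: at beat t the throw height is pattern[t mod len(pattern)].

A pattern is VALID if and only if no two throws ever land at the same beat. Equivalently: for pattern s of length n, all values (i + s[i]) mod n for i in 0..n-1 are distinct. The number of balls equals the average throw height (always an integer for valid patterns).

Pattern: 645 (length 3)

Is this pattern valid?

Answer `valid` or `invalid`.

i=0: (i + s[i]) mod n = (0 + 6) mod 3 = 0
i=1: (i + s[i]) mod n = (1 + 4) mod 3 = 2
i=2: (i + s[i]) mod n = (2 + 5) mod 3 = 1
Residues: [0, 2, 1], distinct: True

Answer: valid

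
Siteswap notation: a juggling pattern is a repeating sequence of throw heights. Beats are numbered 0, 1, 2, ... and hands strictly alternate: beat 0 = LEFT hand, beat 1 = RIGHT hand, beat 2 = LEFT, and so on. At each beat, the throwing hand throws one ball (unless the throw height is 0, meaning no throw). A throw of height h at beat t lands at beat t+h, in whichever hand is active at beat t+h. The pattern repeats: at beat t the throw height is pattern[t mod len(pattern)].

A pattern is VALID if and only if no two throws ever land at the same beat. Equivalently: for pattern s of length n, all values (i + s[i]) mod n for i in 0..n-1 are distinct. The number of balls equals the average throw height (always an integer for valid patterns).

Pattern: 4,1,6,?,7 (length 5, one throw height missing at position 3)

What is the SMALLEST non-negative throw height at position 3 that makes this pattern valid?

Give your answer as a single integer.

i=0: (0 + 4) mod 5 = 4
i=1: (1 + 1) mod 5 = 2
i=2: (2 + 6) mod 5 = 3
i=3: s[i]=? (unknown)
i=4: (4 + 7) mod 5 = 1
Known residues: [1, 2, 3, 4]; need a permutation of 0..4, so missing residue r = 0
Need (3 + s) mod 5 = 0; smallest s = (0 - 3) mod 5 = 2

Answer: 2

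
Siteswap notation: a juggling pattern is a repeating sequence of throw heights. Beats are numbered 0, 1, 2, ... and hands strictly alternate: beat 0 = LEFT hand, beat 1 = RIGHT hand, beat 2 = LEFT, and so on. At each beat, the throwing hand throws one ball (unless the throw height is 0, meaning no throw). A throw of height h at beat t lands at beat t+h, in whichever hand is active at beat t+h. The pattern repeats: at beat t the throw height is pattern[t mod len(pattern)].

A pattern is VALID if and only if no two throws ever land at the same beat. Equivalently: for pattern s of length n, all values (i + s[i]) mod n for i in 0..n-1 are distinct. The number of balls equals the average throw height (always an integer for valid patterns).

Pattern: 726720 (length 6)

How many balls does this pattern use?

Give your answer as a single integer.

Answer: 4

Derivation:
Pattern = [7, 2, 6, 7, 2, 0], length n = 6
  position 0: throw height = 7, running sum = 7
  position 1: throw height = 2, running sum = 9
  position 2: throw height = 6, running sum = 15
  position 3: throw height = 7, running sum = 22
  position 4: throw height = 2, running sum = 24
  position 5: throw height = 0, running sum = 24
Total sum = 24; balls = sum / n = 24 / 6 = 4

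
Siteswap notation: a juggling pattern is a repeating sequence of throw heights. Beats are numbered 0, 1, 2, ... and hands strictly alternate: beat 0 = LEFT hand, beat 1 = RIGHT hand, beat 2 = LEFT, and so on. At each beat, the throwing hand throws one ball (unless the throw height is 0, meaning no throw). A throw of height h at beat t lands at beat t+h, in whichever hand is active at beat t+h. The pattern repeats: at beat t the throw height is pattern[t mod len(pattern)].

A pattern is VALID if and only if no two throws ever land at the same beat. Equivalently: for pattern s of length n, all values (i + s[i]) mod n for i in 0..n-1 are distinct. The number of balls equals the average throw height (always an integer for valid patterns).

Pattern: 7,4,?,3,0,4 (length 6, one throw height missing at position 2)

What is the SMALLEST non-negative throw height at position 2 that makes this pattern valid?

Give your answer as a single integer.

Answer: 0

Derivation:
i=0: (0 + 7) mod 6 = 1
i=1: (1 + 4) mod 6 = 5
i=2: s[i]=? (unknown)
i=3: (3 + 3) mod 6 = 0
i=4: (4 + 0) mod 6 = 4
i=5: (5 + 4) mod 6 = 3
Known residues: [0, 1, 3, 4, 5]; need a permutation of 0..5, so missing residue r = 2
Need (2 + s) mod 6 = 2; smallest s = (2 - 2) mod 6 = 0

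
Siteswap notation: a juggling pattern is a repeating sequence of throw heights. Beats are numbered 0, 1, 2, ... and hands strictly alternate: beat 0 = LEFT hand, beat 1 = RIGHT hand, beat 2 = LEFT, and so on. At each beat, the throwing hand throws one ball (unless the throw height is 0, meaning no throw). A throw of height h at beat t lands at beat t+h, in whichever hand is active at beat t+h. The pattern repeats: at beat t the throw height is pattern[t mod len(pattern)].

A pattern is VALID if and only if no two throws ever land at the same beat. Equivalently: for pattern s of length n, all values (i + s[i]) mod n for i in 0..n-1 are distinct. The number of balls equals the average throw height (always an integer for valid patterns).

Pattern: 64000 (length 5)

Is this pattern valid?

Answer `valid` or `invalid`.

i=0: (i + s[i]) mod n = (0 + 6) mod 5 = 1
i=1: (i + s[i]) mod n = (1 + 4) mod 5 = 0
i=2: (i + s[i]) mod n = (2 + 0) mod 5 = 2
i=3: (i + s[i]) mod n = (3 + 0) mod 5 = 3
i=4: (i + s[i]) mod n = (4 + 0) mod 5 = 4
Residues: [1, 0, 2, 3, 4], distinct: True

Answer: valid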